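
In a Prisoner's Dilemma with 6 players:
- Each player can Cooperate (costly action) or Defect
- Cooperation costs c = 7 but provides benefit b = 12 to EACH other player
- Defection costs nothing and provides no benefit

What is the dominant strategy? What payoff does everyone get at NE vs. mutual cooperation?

Dominant: Defect; NE payoff = 0; Coop payoff = 53

Work:
Defect dominates (saves cost c = 7, benefit to others is external)
NE: All defect → everyone gets 0
If all cooperate: each receives (5)×12 - 7 = 53
Social dilemma: 53 > 0 but NE gives 0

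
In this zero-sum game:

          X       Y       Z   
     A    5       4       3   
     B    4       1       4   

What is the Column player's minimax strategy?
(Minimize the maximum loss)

Column should play Y or Z (all achieve the minimum), value = 4

Work:
Column player minimizes Row's maximum payoff:
Column X: max payoff to Row = 5
Column Y: max payoff to Row = 4
Column Z: max payoff to Row = 4
Minimum is 4, achieved by columns Y, Z (tied).
Each of Y or Z is a minimax strategy.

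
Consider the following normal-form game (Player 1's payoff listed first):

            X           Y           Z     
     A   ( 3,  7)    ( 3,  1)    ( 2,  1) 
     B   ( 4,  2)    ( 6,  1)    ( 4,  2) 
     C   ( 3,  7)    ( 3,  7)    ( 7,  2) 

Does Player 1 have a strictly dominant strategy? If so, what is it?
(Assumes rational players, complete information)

No strictly dominant strategy exists for Player 1

Work:
A strategy strictly dominates another if it gives a strictly higher payoff against every opponent action. Compare each pair of P1's strategies column-by-column:
  A vs B: [3 vs 4, 3 vs 6, 2 vs 4] → A does not strictly dominate B (column X: 3 ≤ 4)
  A vs C: [3 vs 3, 3 vs 3, 2 vs 7] → A does not strictly dominate C (column X: 3 ≤ 3)
  B vs A: [4 vs 3, 6 vs 3, 4 vs 2] → B strictly dominates A
  B vs C: [4 vs 3, 6 vs 3, 4 vs 7] → B does not strictly dominate C (column Z: 4 ≤ 7)
  C vs A: [3 vs 3, 3 vs 3, 7 vs 2] → C does not strictly dominate A (column X: 3 ≤ 3)
  C vs B: [3 vs 4, 3 vs 6, 7 vs 4] → C does not strictly dominate B (column X: 3 ≤ 4)
No single strategy strictly dominates all others → no strictly dominant strategy.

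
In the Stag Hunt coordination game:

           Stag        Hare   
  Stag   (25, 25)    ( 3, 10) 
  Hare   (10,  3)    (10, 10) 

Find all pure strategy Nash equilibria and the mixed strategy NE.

Pure NE: (Stag, Stag) and (Hare, Hare); Mixed NE: p = 0.3182, q = 0.3182

Work:
Check pure NE:
(Stag, Stag): (25, 25) - no unilateral deviation beneficial
(Hare, Hare): (10, 10) - no unilateral deviation beneficial
Mixed NE: P1 plays Stag with p = 0.3182, P2 plays Stag with q = 0.3182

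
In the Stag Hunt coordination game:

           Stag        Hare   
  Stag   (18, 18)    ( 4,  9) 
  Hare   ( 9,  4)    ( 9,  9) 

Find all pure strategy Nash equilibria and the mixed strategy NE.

Pure NE: (Stag, Stag) and (Hare, Hare); Mixed NE: p = 0.3571, q = 0.3571

Work:
Check pure NE:
(Stag, Stag): (18, 18) - no unilateral deviation beneficial
(Hare, Hare): (9, 9) - no unilateral deviation beneficial
Mixed NE: P1 plays Stag with p = 0.3571, P2 plays Stag with q = 0.3571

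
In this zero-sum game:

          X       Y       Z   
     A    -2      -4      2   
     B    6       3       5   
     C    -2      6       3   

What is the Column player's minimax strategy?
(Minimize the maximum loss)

Column should play Z, value = 5

Work:
Column player minimizes Row's maximum payoff:
Column X: max payoff to Row = 6
Column Y: max payoff to Row = 6
Column Z: max payoff to Row = 5
Minimum is 5, achieved by column Z.
Minimax strategy: Z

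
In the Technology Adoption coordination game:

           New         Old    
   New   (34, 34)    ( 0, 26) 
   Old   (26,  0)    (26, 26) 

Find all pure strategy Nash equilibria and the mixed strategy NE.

Pure NE: (New, New) and (Old, Old); Mixed NE: p = 0.7647, q = 0.7647

Work:
Check pure NE:
(New, New): (34, 34) - no unilateral deviation beneficial
(Old, Old): (26, 26) - no unilateral deviation beneficial
Mixed NE: P1 plays New with p = 0.7647, P2 plays New with q = 0.7647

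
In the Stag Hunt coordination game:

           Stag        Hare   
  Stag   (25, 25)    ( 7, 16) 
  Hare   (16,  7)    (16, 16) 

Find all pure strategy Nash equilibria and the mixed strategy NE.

Pure NE: (Stag, Stag) and (Hare, Hare); Mixed NE: p = 0.5, q = 0.5

Work:
Check pure NE:
(Stag, Stag): (25, 25) - no unilateral deviation beneficial
(Hare, Hare): (16, 16) - no unilateral deviation beneficial
Mixed NE: P1 plays Stag with p = 0.5, P2 plays Stag with q = 0.5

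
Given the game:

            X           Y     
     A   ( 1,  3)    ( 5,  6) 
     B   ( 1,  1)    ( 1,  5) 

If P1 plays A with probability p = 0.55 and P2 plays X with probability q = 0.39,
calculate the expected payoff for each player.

E[P1] = 2.342, E[P2] = 4.2045

Work:
E[P1] = p·q·π₁(A,X) + p·(1-q)·π₁(A,Y) + (1-p)·q·π₁(B,X) + (1-p)·(1-q)·π₁(B,Y)
= 0.55·0.39·1 + 0.55·0.61·5 + 0.45·0.39·1 + 0.45·0.61·1
= 2.342

E[P2] = 4.2045 (similar calculation)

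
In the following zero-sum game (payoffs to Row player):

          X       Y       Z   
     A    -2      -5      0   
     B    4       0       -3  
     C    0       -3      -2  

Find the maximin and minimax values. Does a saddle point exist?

Maximin = -3, Minimax = 0, Saddle: False

Work:
Row minimums: [-5, -3, -3] → maximin = -3
Column maximums: [4, 0, 0] → minimax = 0
No saddle point (maximin ≠ minimax). Mixed strategy needed.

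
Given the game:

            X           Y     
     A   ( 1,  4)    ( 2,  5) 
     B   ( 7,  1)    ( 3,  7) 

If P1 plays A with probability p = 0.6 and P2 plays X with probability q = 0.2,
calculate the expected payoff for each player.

E[P1] = 2.6, E[P2] = 5.2

Work:
E[P1] = p·q·π₁(A,X) + p·(1-q)·π₁(A,Y) + (1-p)·q·π₁(B,X) + (1-p)·(1-q)·π₁(B,Y)
= 0.6·0.2·1 + 0.6·0.8·2 + 0.4·0.2·7 + 0.4·0.8·3
= 2.6

E[P2] = 5.2 (similar calculation)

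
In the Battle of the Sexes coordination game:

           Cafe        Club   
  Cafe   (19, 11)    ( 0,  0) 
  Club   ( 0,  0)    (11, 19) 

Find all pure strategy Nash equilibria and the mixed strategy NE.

Pure NE: (Cafe, Cafe) and (Club, Club); Mixed NE: p = 0.6333, q = 0.3667

Work:
Check pure NE:
(Cafe, Cafe): (19, 11) - no unilateral deviation beneficial
(Club, Club): (11, 19) - no unilateral deviation beneficial
Mixed NE: P1 plays Cafe with p = 0.6333, P2 plays Cafe with q = 0.3667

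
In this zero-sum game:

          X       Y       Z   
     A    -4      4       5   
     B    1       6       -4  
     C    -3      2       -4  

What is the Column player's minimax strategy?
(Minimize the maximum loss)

Column should play X, value = 1

Work:
Column player minimizes Row's maximum payoff:
Column X: max payoff to Row = 1
Column Y: max payoff to Row = 6
Column Z: max payoff to Row = 5
Minimum is 1, achieved by column X.
Minimax strategy: X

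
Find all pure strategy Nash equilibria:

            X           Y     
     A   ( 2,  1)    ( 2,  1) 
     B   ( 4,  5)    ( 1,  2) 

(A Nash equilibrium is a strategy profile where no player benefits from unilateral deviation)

Nash equilibrium: (A, Y), (B, X)

Work:
Best responses:
  P1 vs X: payoffs [2, 4] → best response B (payoff 4)
  P1 vs Y: payoffs [2, 1] → best response A (payoff 2)
  P2 vs A: payoffs [1, 1] → best response X/Y (payoff 1)
  P2 vs B: payoffs [5, 2] → best response X (payoff 5)
Mutual best responses: (A,Y), (B,X) → Nash equilibria.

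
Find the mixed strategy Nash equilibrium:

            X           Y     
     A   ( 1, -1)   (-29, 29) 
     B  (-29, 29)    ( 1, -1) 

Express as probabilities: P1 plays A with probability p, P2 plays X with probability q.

p = 0.5, q = 0.5

Work:
Find probabilities that make opponent indifferent:
P2 chooses q to make P1 indifferent between A and B
P1 chooses p to make P2 indifferent between X and Y
Mixed NE: P1 plays (A: 0.5, B: 0.5), P2 plays (X: 0.5, Y: 0.5)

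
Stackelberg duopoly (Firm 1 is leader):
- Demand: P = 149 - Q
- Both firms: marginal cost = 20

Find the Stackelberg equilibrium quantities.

q₁* (leader) = 64.5, q₂* (follower) = 32.25

Work:
Follower's reaction: q₂ = (a - c - q₁)/2
Leader substitutes: π₁ = q₁·(a - q₁ - (a-c-q₁)/2 - c)
FOC: q₁* = (149 - 20)/2 = 64.50
Then: q₂* = (149 - 20 - 64.5)/2 = 32.25
Leader has first-mover advantage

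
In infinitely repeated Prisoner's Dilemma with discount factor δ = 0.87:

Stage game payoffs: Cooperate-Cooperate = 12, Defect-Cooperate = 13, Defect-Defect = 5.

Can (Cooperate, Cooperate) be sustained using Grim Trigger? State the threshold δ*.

δ* = 0.125; since δ = 0.87 ≥ 0.125, cooperation can be sustained

Work:
For Grim Trigger:
Cooperate forever: 12/(1-δ)
Defect then punished: 13 + 5·δ/(1-δ)
Need: 12/(1-δ) ≥ 13 + 5·δ/(1-δ)
Solving: δ ≥ (T-R)/(T-P) = (13-12)/(13-5) = 0.125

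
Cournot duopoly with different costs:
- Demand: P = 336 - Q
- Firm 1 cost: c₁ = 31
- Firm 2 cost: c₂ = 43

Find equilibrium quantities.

q₁* = 105.67, q₂* = 93.67

Work:
Reaction: q₁ = (336 - 31 - q₂)/2
Reaction: q₂ = (336 - 43 - q₁)/2
Solve simultaneously:
q₁* = (336 - 2×31 + 43)/3 = 105.67
q₂* = (336 - 2×43 + 31)/3 = 93.67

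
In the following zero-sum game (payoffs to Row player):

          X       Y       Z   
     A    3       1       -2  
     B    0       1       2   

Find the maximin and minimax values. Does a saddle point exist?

Maximin = 0, Minimax = 1, Saddle: False

Work:
Row minimums: [-2, 0] → maximin = 0
Column maximums: [3, 1, 2] → minimax = 1
No saddle point (maximin ≠ minimax). Mixed strategy needed.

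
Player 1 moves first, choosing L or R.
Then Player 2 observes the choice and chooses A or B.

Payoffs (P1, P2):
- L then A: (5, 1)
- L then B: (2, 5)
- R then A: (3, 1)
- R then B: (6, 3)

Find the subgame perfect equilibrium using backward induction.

P1 plays R, P2 plays B after L and B after R; Payoff (6, 3)

Work:
Backward induction:
After L: P2 chooses B → P1 gets 2
After R: P2 chooses B → P1 gets 6
P1 chooses R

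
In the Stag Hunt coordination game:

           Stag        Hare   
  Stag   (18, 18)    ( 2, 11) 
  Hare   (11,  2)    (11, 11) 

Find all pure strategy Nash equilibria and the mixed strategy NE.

Pure NE: (Stag, Stag) and (Hare, Hare); Mixed NE: p = 0.5625, q = 0.5625

Work:
Check pure NE:
(Stag, Stag): (18, 18) - no unilateral deviation beneficial
(Hare, Hare): (11, 11) - no unilateral deviation beneficial
Mixed NE: P1 plays Stag with p = 0.5625, P2 plays Stag with q = 0.5625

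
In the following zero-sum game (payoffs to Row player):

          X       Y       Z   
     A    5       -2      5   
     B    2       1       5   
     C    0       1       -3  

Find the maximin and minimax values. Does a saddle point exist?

Maximin = 1, Minimax = 1, Saddle: True

Work:
Row minimums: [-2, 1, -3] → maximin = 1
Column maximums: [5, 1, 5] → minimax = 1
Saddle point exists! Game value = 1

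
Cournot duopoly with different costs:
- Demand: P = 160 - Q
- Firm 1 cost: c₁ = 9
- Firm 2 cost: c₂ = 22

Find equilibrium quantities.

q₁* = 54.67, q₂* = 41.67

Work:
Reaction: q₁ = (160 - 9 - q₂)/2
Reaction: q₂ = (160 - 22 - q₁)/2
Solve simultaneously:
q₁* = (160 - 2×9 + 22)/3 = 54.67
q₂* = (160 - 2×22 + 9)/3 = 41.67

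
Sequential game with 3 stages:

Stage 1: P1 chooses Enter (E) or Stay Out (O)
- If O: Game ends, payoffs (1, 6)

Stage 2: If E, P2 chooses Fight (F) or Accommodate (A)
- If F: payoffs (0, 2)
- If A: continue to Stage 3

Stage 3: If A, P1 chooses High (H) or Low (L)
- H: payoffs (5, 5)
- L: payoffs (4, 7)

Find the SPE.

SPE: (E, A, H); Outcome (5, 5)

Work:
Stage 3: P1 chooses H (5 vs 4)
Stage 2: P2: F->2, A->5 (anticipating H). Choose A
Stage 1: P1: O->1, E->5 (anticipating A, H). Choose E
SPE path: E -> A -> H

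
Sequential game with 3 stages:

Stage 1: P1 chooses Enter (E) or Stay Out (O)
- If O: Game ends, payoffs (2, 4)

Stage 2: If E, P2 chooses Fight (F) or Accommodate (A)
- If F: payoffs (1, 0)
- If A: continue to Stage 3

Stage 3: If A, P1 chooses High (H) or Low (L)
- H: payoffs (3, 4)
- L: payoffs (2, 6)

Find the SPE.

SPE: (E, A, H); Outcome (3, 4)

Work:
Stage 3: P1 chooses H (3 vs 2)
Stage 2: P2: F->0, A->4 (anticipating H). Choose A
Stage 1: P1: O->2, E->3 (anticipating A, H). Choose E
SPE path: E -> A -> H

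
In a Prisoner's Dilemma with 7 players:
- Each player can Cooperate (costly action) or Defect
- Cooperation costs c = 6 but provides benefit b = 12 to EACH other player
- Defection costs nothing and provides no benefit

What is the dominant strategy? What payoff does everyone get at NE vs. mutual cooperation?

Dominant: Defect; NE payoff = 0; Coop payoff = 66

Work:
Defect dominates (saves cost c = 6, benefit to others is external)
NE: All defect → everyone gets 0
If all cooperate: each receives (6)×12 - 6 = 66
Social dilemma: 66 > 0 but NE gives 0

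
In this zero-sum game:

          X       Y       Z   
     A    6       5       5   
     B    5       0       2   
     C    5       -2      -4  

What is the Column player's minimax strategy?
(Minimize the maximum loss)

Column should play Y or Z (all achieve the minimum), value = 5

Work:
Column player minimizes Row's maximum payoff:
Column X: max payoff to Row = 6
Column Y: max payoff to Row = 5
Column Z: max payoff to Row = 5
Minimum is 5, achieved by columns Y, Z (tied).
Each of Y or Z is a minimax strategy.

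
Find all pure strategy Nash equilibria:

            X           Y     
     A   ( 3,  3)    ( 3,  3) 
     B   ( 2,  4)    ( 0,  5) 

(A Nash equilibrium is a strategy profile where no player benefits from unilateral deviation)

Nash equilibrium: (A, X), (A, Y)

Work:
Best responses:
  P1 vs X: payoffs [3, 2] → best response A (payoff 3)
  P1 vs Y: payoffs [3, 0] → best response A (payoff 3)
  P2 vs A: payoffs [3, 3] → best response X/Y (payoff 3)
  P2 vs B: payoffs [4, 5] → best response Y (payoff 5)
Mutual best responses: (A,X), (A,Y) → Nash equilibria.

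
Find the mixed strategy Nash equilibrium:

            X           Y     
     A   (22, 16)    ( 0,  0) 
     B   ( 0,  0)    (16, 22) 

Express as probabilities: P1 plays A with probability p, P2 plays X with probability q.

p = 0.5789, q = 0.4211

Work:
Find probabilities that make opponent indifferent:
P2 chooses q to make P1 indifferent between A and B
P1 chooses p to make P2 indifferent between X and Y
Mixed NE: P1 plays (A: 0.5789, B: 0.4211), P2 plays (X: 0.4211, Y: 0.5789)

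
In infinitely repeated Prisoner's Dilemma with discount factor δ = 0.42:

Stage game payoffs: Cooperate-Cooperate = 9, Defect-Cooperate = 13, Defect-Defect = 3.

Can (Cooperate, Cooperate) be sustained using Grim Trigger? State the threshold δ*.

δ* = 0.4; since δ = 0.42 ≥ 0.4, cooperation can be sustained

Work:
For Grim Trigger:
Cooperate forever: 9/(1-δ)
Defect then punished: 13 + 3·δ/(1-δ)
Need: 9/(1-δ) ≥ 13 + 3·δ/(1-δ)
Solving: δ ≥ (T-R)/(T-P) = (13-9)/(13-3) = 0.4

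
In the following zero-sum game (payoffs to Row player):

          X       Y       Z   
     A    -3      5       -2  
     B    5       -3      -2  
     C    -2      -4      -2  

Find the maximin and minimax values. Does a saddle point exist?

Maximin = -3, Minimax = -2, Saddle: False

Work:
Row minimums: [-3, -3, -4] → maximin = -3
Column maximums: [5, 5, -2] → minimax = -2
No saddle point (maximin ≠ minimax). Mixed strategy needed.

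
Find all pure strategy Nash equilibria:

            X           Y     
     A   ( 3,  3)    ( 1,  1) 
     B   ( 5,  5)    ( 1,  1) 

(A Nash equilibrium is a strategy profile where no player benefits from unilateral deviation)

Nash equilibrium: (B, X)

Work:
Best responses:
  P1 vs X: payoffs [3, 5] → best response B (payoff 5)
  P1 vs Y: payoffs [1, 1] → best response A/B (payoff 1)
  P2 vs A: payoffs [3, 1] → best response X (payoff 3)
  P2 vs B: payoffs [5, 1] → best response X (payoff 5)
Mutual best responses: (B,X) → Nash equilibria.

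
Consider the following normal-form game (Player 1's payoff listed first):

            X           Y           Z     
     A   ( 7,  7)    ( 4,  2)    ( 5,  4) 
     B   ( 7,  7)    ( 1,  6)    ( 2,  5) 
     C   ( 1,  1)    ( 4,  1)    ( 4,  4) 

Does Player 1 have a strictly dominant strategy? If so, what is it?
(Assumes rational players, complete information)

No strictly dominant strategy exists for Player 1

Work:
A strategy strictly dominates another if it gives a strictly higher payoff against every opponent action. Compare each pair of P1's strategies column-by-column:
  A vs B: [7 vs 7, 4 vs 1, 5 vs 2] → A does not strictly dominate B (column X: 7 ≤ 7)
  A vs C: [7 vs 1, 4 vs 4, 5 vs 4] → A does not strictly dominate C (column Y: 4 ≤ 4)
  B vs A: [7 vs 7, 1 vs 4, 2 vs 5] → B does not strictly dominate A (column X: 7 ≤ 7)
  B vs C: [7 vs 1, 1 vs 4, 2 vs 4] → B does not strictly dominate C (column Y: 1 ≤ 4)
  C vs A: [1 vs 7, 4 vs 4, 4 vs 5] → C does not strictly dominate A (column X: 1 ≤ 7)
  C vs B: [1 vs 7, 4 vs 1, 4 vs 2] → C does not strictly dominate B (column X: 1 ≤ 7)
No single strategy strictly dominates all others → no strictly dominant strategy.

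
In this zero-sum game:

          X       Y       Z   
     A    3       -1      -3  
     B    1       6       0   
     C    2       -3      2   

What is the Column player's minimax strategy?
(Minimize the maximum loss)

Column should play Z, value = 2

Work:
Column player minimizes Row's maximum payoff:
Column X: max payoff to Row = 3
Column Y: max payoff to Row = 6
Column Z: max payoff to Row = 2
Minimum is 2, achieved by column Z.
Minimax strategy: Z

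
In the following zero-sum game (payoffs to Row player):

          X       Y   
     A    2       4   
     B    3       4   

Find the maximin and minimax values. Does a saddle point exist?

Maximin = 3, Minimax = 3, Saddle: True

Work:
Row minimums: [2, 3] → maximin = 3
Column maximums: [3, 4] → minimax = 3
Saddle point exists! Game value = 3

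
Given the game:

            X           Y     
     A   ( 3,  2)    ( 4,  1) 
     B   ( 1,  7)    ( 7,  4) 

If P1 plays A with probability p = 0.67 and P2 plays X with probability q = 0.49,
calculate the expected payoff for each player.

E[P1] = 3.6915, E[P2] = 2.8034

Work:
E[P1] = p·q·π₁(A,X) + p·(1-q)·π₁(A,Y) + (1-p)·q·π₁(B,X) + (1-p)·(1-q)·π₁(B,Y)
= 0.67·0.49·3 + 0.67·0.51·4 + 0.33·0.49·1 + 0.33·0.51·7
= 3.6915

E[P2] = 2.8034 (similar calculation)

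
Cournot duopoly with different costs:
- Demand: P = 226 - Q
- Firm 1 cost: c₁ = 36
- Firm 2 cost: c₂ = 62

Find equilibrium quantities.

q₁* = 72.0, q₂* = 46.0

Work:
Reaction: q₁ = (226 - 36 - q₂)/2
Reaction: q₂ = (226 - 62 - q₁)/2
Solve simultaneously:
q₁* = (226 - 2×36 + 62)/3 = 72.0
q₂* = (226 - 2×62 + 36)/3 = 46.0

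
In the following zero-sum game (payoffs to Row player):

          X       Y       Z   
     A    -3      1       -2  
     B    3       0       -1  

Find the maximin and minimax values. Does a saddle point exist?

Maximin = -1, Minimax = -1, Saddle: True

Work:
Row minimums: [-3, -1] → maximin = -1
Column maximums: [3, 1, -1] → minimax = -1
Saddle point exists! Game value = -1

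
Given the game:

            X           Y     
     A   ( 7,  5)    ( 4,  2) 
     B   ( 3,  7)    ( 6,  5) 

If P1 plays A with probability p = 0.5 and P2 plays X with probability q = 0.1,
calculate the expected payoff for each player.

E[P1] = 5.0, E[P2] = 3.75

Work:
E[P1] = p·q·π₁(A,X) + p·(1-q)·π₁(A,Y) + (1-p)·q·π₁(B,X) + (1-p)·(1-q)·π₁(B,Y)
= 0.5·0.1·7 + 0.5·0.9·4 + 0.5·0.1·3 + 0.5·0.9·6
= 5.0

E[P2] = 3.75 (similar calculation)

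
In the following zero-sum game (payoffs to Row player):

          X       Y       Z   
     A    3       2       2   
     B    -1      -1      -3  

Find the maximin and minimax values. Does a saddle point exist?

Maximin = 2, Minimax = 2, Saddle: True

Work:
Row minimums: [2, -3] → maximin = 2
Column maximums: [3, 2, 2] → minimax = 2
Saddle point exists! Game value = 2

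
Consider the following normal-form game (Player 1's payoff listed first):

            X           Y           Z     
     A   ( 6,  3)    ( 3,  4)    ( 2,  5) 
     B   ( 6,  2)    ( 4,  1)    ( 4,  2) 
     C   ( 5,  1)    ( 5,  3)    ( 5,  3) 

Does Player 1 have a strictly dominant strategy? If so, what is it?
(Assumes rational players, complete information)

No strictly dominant strategy exists for Player 1

Work:
A strategy strictly dominates another if it gives a strictly higher payoff against every opponent action. Compare each pair of P1's strategies column-by-column:
  A vs B: [6 vs 6, 3 vs 4, 2 vs 4] → A does not strictly dominate B (column X: 6 ≤ 6)
  A vs C: [6 vs 5, 3 vs 5, 2 vs 5] → A does not strictly dominate C (column Y: 3 ≤ 5)
  B vs A: [6 vs 6, 4 vs 3, 4 vs 2] → B does not strictly dominate A (column X: 6 ≤ 6)
  B vs C: [6 vs 5, 4 vs 5, 4 vs 5] → B does not strictly dominate C (column Y: 4 ≤ 5)
  C vs A: [5 vs 6, 5 vs 3, 5 vs 2] → C does not strictly dominate A (column X: 5 ≤ 6)
  C vs B: [5 vs 6, 5 vs 4, 5 vs 4] → C does not strictly dominate B (column X: 5 ≤ 6)
No single strategy strictly dominates all others → no strictly dominant strategy.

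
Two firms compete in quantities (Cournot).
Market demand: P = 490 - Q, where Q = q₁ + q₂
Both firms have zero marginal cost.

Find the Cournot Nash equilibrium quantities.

q₁* = q₂* = 163.33; P* = 163.33

Work:
Profit: π_i = P·q_i = (a - q_i - q_j)·q_i
FOC: ∂π_i/∂q_i = a - 2q_i - q_j = 0
Reaction function: q_i = (490 - q_j)/2
Symmetry: q* = 490/3 = 163.33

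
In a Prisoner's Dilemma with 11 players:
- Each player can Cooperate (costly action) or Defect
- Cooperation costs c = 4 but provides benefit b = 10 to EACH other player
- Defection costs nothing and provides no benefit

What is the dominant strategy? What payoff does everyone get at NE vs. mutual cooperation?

Dominant: Defect; NE payoff = 0; Coop payoff = 96

Work:
Defect dominates (saves cost c = 4, benefit to others is external)
NE: All defect → everyone gets 0
If all cooperate: each receives (10)×10 - 4 = 96
Social dilemma: 96 > 0 but NE gives 0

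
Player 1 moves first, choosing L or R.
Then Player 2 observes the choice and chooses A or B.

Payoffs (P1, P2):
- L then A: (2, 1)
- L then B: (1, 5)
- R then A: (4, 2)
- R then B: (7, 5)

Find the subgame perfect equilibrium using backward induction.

P1 plays R, P2 plays B after L and B after R; Payoff (7, 5)

Work:
Backward induction:
After L: P2 chooses B → P1 gets 1
After R: P2 chooses B → P1 gets 7
P1 chooses R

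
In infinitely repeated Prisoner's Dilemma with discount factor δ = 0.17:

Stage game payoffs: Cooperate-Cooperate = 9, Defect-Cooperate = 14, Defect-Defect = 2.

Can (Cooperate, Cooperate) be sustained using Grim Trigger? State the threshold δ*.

δ* = 0.4167; since δ = 0.17 < 0.4167, cooperation cannot be sustained

Work:
For Grim Trigger:
Cooperate forever: 9/(1-δ)
Defect then punished: 14 + 2·δ/(1-δ)
Need: 9/(1-δ) ≥ 14 + 2·δ/(1-δ)
Solving: δ ≥ (T-R)/(T-P) = (14-9)/(14-2) = 0.4167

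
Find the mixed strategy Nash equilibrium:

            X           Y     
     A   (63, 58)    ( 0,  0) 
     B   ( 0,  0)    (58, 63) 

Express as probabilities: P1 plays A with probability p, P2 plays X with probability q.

p = 0.5207, q = 0.4793

Work:
Find probabilities that make opponent indifferent:
P2 chooses q to make P1 indifferent between A and B
P1 chooses p to make P2 indifferent between X and Y
Mixed NE: P1 plays (A: 0.5207, B: 0.4793), P2 plays (X: 0.4793, Y: 0.5207)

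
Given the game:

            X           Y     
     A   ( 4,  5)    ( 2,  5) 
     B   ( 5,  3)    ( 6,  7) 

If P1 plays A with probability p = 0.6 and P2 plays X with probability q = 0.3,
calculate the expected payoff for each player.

E[P1] = 3.84, E[P2] = 5.32

Work:
E[P1] = p·q·π₁(A,X) + p·(1-q)·π₁(A,Y) + (1-p)·q·π₁(B,X) + (1-p)·(1-q)·π₁(B,Y)
= 0.6·0.3·4 + 0.6·0.7·2 + 0.4·0.3·5 + 0.4·0.7·6
= 3.84

E[P2] = 5.32 (similar calculation)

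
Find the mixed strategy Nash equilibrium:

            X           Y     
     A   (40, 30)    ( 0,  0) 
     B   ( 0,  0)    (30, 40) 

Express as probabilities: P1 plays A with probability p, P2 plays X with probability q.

p = 0.5714, q = 0.4286

Work:
Find probabilities that make opponent indifferent:
P2 chooses q to make P1 indifferent between A and B
P1 chooses p to make P2 indifferent between X and Y
Mixed NE: P1 plays (A: 0.5714, B: 0.4286), P2 plays (X: 0.4286, Y: 0.5714)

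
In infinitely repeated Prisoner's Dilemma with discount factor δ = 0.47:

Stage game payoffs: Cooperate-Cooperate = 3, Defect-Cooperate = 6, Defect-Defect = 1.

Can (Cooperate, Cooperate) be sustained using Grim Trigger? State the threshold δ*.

δ* = 0.6; since δ = 0.47 < 0.6, cooperation cannot be sustained

Work:
For Grim Trigger:
Cooperate forever: 3/(1-δ)
Defect then punished: 6 + 1·δ/(1-δ)
Need: 3/(1-δ) ≥ 6 + 1·δ/(1-δ)
Solving: δ ≥ (T-R)/(T-P) = (6-3)/(6-1) = 0.6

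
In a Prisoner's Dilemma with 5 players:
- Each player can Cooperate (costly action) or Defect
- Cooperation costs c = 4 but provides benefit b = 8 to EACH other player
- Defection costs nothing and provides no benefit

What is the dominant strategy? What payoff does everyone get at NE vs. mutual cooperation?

Dominant: Defect; NE payoff = 0; Coop payoff = 28

Work:
Defect dominates (saves cost c = 4, benefit to others is external)
NE: All defect → everyone gets 0
If all cooperate: each receives (4)×8 - 4 = 28
Social dilemma: 28 > 0 but NE gives 0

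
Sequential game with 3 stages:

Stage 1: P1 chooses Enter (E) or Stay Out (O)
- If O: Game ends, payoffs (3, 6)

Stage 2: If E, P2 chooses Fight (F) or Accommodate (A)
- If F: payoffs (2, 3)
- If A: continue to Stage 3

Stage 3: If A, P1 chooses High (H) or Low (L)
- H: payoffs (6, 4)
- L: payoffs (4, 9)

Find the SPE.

SPE: (E, A, H); Outcome (6, 4)

Work:
Stage 3: P1 chooses H (6 vs 4)
Stage 2: P2: F->3, A->4 (anticipating H). Choose A
Stage 1: P1: O->3, E->6 (anticipating A, H). Choose E
SPE path: E -> A -> H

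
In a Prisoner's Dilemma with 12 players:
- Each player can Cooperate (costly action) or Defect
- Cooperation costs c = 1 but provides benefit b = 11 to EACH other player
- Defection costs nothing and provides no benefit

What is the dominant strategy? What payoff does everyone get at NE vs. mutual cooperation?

Dominant: Defect; NE payoff = 0; Coop payoff = 120

Work:
Defect dominates (saves cost c = 1, benefit to others is external)
NE: All defect → everyone gets 0
If all cooperate: each receives (11)×11 - 1 = 120
Social dilemma: 120 > 0 but NE gives 0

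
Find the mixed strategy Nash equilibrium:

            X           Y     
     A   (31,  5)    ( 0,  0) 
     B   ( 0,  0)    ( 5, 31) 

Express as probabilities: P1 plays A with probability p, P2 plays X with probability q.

p = 0.8611, q = 0.1389

Work:
Find probabilities that make opponent indifferent:
P2 chooses q to make P1 indifferent between A and B
P1 chooses p to make P2 indifferent between X and Y
Mixed NE: P1 plays (A: 0.8611, B: 0.1389), P2 plays (X: 0.1389, Y: 0.8611)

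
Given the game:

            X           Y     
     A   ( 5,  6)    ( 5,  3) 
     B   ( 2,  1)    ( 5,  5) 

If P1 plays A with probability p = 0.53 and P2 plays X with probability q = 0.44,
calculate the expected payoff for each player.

E[P1] = 4.3796, E[P2] = 3.8124

Work:
E[P1] = p·q·π₁(A,X) + p·(1-q)·π₁(A,Y) + (1-p)·q·π₁(B,X) + (1-p)·(1-q)·π₁(B,Y)
= 0.53·0.44·5 + 0.53·0.56·5 + 0.47·0.44·2 + 0.47·0.56·5
= 4.3796

E[P2] = 3.8124 (similar calculation)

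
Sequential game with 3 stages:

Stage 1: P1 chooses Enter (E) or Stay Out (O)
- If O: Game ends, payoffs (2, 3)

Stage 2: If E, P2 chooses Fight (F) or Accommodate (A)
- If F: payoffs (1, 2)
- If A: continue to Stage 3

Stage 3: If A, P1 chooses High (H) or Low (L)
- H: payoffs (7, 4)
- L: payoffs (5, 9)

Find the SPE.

SPE: (E, A, H); Outcome (7, 4)

Work:
Stage 3: P1 chooses H (7 vs 5)
Stage 2: P2: F->2, A->4 (anticipating H). Choose A
Stage 1: P1: O->2, E->7 (anticipating A, H). Choose E
SPE path: E -> A -> H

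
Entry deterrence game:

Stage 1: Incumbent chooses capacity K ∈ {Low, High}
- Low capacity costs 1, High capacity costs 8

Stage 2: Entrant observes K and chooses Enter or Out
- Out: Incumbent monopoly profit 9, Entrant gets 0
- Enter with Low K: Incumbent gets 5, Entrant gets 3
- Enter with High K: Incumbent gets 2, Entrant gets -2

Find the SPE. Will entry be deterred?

SPE: (Low, Enter|Low, Out|High); Entry not deterred. Incumbent net profit = 4, Entrant gets 3

Work:
After Low K: Entrant enters (3 > 0)
After High K: Entrant stays out (-2 < 0)
Incumbent: Low → 5−1=4, High → 9−8=1
Incumbent chooses Low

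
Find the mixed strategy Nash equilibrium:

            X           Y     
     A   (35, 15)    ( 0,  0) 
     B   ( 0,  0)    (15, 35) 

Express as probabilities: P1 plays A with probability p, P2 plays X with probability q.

p = 0.7, q = 0.3

Work:
Find probabilities that make opponent indifferent:
P2 chooses q to make P1 indifferent between A and B
P1 chooses p to make P2 indifferent between X and Y
Mixed NE: P1 plays (A: 0.7, B: 0.3), P2 plays (X: 0.3, Y: 0.7)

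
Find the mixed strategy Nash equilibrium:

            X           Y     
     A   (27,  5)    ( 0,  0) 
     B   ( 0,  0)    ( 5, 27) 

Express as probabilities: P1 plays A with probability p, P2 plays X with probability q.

p = 0.8438, q = 0.1562

Work:
Find probabilities that make opponent indifferent:
P2 chooses q to make P1 indifferent between A and B
P1 chooses p to make P2 indifferent between X and Y
Mixed NE: P1 plays (A: 0.8438, B: 0.1562), P2 plays (X: 0.1562, Y: 0.8438)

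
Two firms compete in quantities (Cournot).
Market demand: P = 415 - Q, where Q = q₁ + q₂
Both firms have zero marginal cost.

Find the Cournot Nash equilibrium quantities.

q₁* = q₂* = 138.33; P* = 138.33

Work:
Profit: π_i = P·q_i = (a - q_i - q_j)·q_i
FOC: ∂π_i/∂q_i = a - 2q_i - q_j = 0
Reaction function: q_i = (415 - q_j)/2
Symmetry: q* = 415/3 = 138.33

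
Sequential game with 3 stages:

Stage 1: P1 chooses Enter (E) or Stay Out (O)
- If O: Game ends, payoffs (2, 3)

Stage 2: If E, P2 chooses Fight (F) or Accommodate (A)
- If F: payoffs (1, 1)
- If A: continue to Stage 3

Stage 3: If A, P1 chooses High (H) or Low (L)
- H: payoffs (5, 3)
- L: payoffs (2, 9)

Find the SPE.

SPE: (E, A, H); Outcome (5, 3)

Work:
Stage 3: P1 chooses H (5 vs 2)
Stage 2: P2: F->1, A->3 (anticipating H). Choose A
Stage 1: P1: O->2, E->5 (anticipating A, H). Choose E
SPE path: E -> A -> H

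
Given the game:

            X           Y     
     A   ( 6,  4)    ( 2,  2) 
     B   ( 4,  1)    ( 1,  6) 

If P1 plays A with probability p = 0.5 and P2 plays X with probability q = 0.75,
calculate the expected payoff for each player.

E[P1] = 4.125, E[P2] = 2.875

Work:
E[P1] = p·q·π₁(A,X) + p·(1-q)·π₁(A,Y) + (1-p)·q·π₁(B,X) + (1-p)·(1-q)·π₁(B,Y)
= 0.5·0.75·6 + 0.5·0.25·2 + 0.5·0.75·4 + 0.5·0.25·1
= 4.125

E[P2] = 2.875 (similar calculation)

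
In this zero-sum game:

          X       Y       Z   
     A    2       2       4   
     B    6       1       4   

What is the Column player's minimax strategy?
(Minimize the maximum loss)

Column should play Y, value = 2

Work:
Column player minimizes Row's maximum payoff:
Column X: max payoff to Row = 6
Column Y: max payoff to Row = 2
Column Z: max payoff to Row = 4
Minimum is 2, achieved by column Y.
Minimax strategy: Y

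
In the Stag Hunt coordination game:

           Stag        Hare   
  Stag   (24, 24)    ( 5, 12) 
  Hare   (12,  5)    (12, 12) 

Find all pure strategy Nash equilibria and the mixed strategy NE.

Pure NE: (Stag, Stag) and (Hare, Hare); Mixed NE: p = 0.3684, q = 0.3684

Work:
Check pure NE:
(Stag, Stag): (24, 24) - no unilateral deviation beneficial
(Hare, Hare): (12, 12) - no unilateral deviation beneficial
Mixed NE: P1 plays Stag with p = 0.3684, P2 plays Stag with q = 0.3684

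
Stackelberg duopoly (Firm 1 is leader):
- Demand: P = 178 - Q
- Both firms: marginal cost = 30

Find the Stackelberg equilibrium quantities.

q₁* (leader) = 74.0, q₂* (follower) = 37.0

Work:
Follower's reaction: q₂ = (a - c - q₁)/2
Leader substitutes: π₁ = q₁·(a - q₁ - (a-c-q₁)/2 - c)
FOC: q₁* = (178 - 30)/2 = 74.00
Then: q₂* = (178 - 30 - 74.0)/2 = 37.00
Leader has first-mover advantage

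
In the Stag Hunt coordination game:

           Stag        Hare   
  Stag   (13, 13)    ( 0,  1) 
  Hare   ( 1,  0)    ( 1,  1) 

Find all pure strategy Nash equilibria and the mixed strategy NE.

Pure NE: (Stag, Stag) and (Hare, Hare); Mixed NE: p = 0.0769, q = 0.0769

Work:
Check pure NE:
(Stag, Stag): (13, 13) - no unilateral deviation beneficial
(Hare, Hare): (1, 1) - no unilateral deviation beneficial
Mixed NE: P1 plays Stag with p = 0.0769, P2 plays Stag with q = 0.0769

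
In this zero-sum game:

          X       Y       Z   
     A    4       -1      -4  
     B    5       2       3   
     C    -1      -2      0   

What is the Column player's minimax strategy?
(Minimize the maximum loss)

Column should play Y, value = 2

Work:
Column player minimizes Row's maximum payoff:
Column X: max payoff to Row = 5
Column Y: max payoff to Row = 2
Column Z: max payoff to Row = 3
Minimum is 2, achieved by column Y.
Minimax strategy: Y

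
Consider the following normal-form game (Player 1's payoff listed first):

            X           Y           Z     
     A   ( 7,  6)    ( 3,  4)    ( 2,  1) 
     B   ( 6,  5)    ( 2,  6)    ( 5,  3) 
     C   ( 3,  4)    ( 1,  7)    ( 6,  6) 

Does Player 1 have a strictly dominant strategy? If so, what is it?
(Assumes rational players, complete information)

No strictly dominant strategy exists for Player 1

Work:
A strategy strictly dominates another if it gives a strictly higher payoff against every opponent action. Compare each pair of P1's strategies column-by-column:
  A vs B: [7 vs 6, 3 vs 2, 2 vs 5] → A does not strictly dominate B (column Z: 2 ≤ 5)
  A vs C: [7 vs 3, 3 vs 1, 2 vs 6] → A does not strictly dominate C (column Z: 2 ≤ 6)
  B vs A: [6 vs 7, 2 vs 3, 5 vs 2] → B does not strictly dominate A (column X: 6 ≤ 7)
  B vs C: [6 vs 3, 2 vs 1, 5 vs 6] → B does not strictly dominate C (column Z: 5 ≤ 6)
  C vs A: [3 vs 7, 1 vs 3, 6 vs 2] → C does not strictly dominate A (column X: 3 ≤ 7)
  C vs B: [3 vs 6, 1 vs 2, 6 vs 5] → C does not strictly dominate B (column X: 3 ≤ 6)
No single strategy strictly dominates all others → no strictly dominant strategy.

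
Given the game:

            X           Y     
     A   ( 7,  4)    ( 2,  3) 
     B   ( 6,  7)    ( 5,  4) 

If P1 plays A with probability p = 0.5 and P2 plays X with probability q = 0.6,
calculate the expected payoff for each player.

E[P1] = 5.3, E[P2] = 4.7

Work:
E[P1] = p·q·π₁(A,X) + p·(1-q)·π₁(A,Y) + (1-p)·q·π₁(B,X) + (1-p)·(1-q)·π₁(B,Y)
= 0.5·0.6·7 + 0.5·0.4·2 + 0.5·0.6·6 + 0.5·0.4·5
= 5.3

E[P2] = 4.7 (similar calculation)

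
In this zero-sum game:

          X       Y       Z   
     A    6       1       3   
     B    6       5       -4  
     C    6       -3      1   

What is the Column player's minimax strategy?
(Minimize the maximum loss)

Column should play Z, value = 3

Work:
Column player minimizes Row's maximum payoff:
Column X: max payoff to Row = 6
Column Y: max payoff to Row = 5
Column Z: max payoff to Row = 3
Minimum is 3, achieved by column Z.
Minimax strategy: Z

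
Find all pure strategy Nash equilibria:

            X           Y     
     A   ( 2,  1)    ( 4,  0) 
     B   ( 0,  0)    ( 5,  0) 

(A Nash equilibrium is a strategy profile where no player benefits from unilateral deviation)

Nash equilibrium: (A, X), (B, Y)

Work:
Best responses:
  P1 vs X: payoffs [2, 0] → best response A (payoff 2)
  P1 vs Y: payoffs [4, 5] → best response B (payoff 5)
  P2 vs A: payoffs [1, 0] → best response X (payoff 1)
  P2 vs B: payoffs [0, 0] → best response X/Y (payoff 0)
Mutual best responses: (A,X), (B,Y) → Nash equilibria.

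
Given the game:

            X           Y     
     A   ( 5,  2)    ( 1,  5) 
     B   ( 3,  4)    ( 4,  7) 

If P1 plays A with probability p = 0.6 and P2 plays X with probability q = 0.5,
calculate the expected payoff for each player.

E[P1] = 3.2, E[P2] = 4.3

Work:
E[P1] = p·q·π₁(A,X) + p·(1-q)·π₁(A,Y) + (1-p)·q·π₁(B,X) + (1-p)·(1-q)·π₁(B,Y)
= 0.6·0.5·5 + 0.6·0.5·1 + 0.4·0.5·3 + 0.4·0.5·4
= 3.2

E[P2] = 4.3 (similar calculation)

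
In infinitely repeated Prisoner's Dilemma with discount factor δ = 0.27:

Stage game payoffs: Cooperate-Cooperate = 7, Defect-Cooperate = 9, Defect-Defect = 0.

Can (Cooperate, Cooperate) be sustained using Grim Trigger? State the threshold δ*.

δ* = 0.2222; since δ = 0.27 ≥ 0.2222, cooperation can be sustained

Work:
For Grim Trigger:
Cooperate forever: 7/(1-δ)
Defect then punished: 9 + 0·δ/(1-δ)
Need: 7/(1-δ) ≥ 9 + 0·δ/(1-δ)
Solving: δ ≥ (T-R)/(T-P) = (9-7)/(9-0) = 0.2222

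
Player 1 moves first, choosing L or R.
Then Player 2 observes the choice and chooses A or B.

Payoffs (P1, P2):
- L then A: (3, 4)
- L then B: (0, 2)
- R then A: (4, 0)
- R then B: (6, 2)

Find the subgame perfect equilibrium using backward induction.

P1 plays R, P2 plays A after L and B after R; Payoff (6, 2)

Work:
Backward induction:
After L: P2 chooses A → P1 gets 3
After R: P2 chooses B → P1 gets 6
P1 chooses R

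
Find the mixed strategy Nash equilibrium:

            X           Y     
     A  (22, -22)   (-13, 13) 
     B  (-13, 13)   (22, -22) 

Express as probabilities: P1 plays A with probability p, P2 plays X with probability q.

p = 0.5, q = 0.5

Work:
Find probabilities that make opponent indifferent:
P2 chooses q to make P1 indifferent between A and B
P1 chooses p to make P2 indifferent between X and Y
Mixed NE: P1 plays (A: 0.5, B: 0.5), P2 plays (X: 0.5, Y: 0.5)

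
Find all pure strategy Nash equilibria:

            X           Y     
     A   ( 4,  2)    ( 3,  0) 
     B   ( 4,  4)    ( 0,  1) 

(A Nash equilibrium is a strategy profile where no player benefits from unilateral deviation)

Nash equilibrium: (A, X), (B, X)

Work:
Best responses:
  P1 vs X: payoffs [4, 4] → best response A/B (payoff 4)
  P1 vs Y: payoffs [3, 0] → best response A (payoff 3)
  P2 vs A: payoffs [2, 0] → best response X (payoff 2)
  P2 vs B: payoffs [4, 1] → best response X (payoff 4)
Mutual best responses: (A,X), (B,X) → Nash equilibria.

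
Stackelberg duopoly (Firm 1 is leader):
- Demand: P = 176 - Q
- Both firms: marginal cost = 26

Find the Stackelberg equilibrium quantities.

q₁* (leader) = 75.0, q₂* (follower) = 37.5

Work:
Follower's reaction: q₂ = (a - c - q₁)/2
Leader substitutes: π₁ = q₁·(a - q₁ - (a-c-q₁)/2 - c)
FOC: q₁* = (176 - 26)/2 = 75.00
Then: q₂* = (176 - 26 - 75.0)/2 = 37.50
Leader has first-mover advantage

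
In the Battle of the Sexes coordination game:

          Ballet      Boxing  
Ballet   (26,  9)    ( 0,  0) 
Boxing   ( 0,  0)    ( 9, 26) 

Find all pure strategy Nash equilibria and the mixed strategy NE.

Pure NE: (Ballet, Ballet) and (Boxing, Boxing); Mixed NE: p = 0.7429, q = 0.2571

Work:
Check pure NE:
(Ballet, Ballet): (26, 9) - no unilateral deviation beneficial
(Boxing, Boxing): (9, 26) - no unilateral deviation beneficial
Mixed NE: P1 plays Ballet with p = 0.7429, P2 plays Ballet with q = 0.2571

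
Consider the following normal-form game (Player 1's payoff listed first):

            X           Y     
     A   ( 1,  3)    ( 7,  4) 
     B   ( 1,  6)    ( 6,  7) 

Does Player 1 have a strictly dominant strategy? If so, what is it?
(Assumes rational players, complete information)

No strictly dominant strategy exists for Player 1

Work:
A strategy strictly dominates another if it gives a strictly higher payoff against every opponent action. Compare each pair of P1's strategies column-by-column:
  A vs B: [1 vs 1, 7 vs 6] → A does not strictly dominate B (column X: 1 ≤ 1)
  B vs A: [1 vs 1, 6 vs 7] → B does not strictly dominate A (column X: 1 ≤ 1)
No single strategy strictly dominates all others → no strictly dominant strategy.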